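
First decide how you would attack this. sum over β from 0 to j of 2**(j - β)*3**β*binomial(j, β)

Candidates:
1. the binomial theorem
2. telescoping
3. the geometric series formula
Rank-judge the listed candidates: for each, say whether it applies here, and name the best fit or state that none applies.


Verdict: the binomial theorem — binomial(j, β) weighting matched powers of 3 and 2 is the expanded form of (3 + 2)^j — fold it back up.
- the binomial theorem: applies; the problem has the shape this method handles.
- telescoping: in the displayed form, no term reappears at a neighboring index to cancel against.
- the geometric series formula: no single multiplier carries one term to the next throughout the sum.


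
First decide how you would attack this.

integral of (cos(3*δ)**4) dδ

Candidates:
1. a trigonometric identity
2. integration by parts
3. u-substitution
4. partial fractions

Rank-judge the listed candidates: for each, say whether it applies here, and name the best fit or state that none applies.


Method: a trigonometric identity — an even power like cos(3*δ)**4 flattens under the half-angle identity into first-degree cosines you can integrate directly.
- a trigonometric identity: applies; the problem has the shape this method handles.
- integration by parts — not the natural route: no polynomial-kernel product appears — a recursive parts reduction of the trigonometric product exists, but the identity rewrite is direct.
- u-substitution: no subexpression of the integrand pairs with its own derivative as a factor — individual terms may offer their own substitutions, but any change of variable covering the whole integral would have to be constructed from outside the expression.
- partial fractions: there is no rational-function structure to decompose.


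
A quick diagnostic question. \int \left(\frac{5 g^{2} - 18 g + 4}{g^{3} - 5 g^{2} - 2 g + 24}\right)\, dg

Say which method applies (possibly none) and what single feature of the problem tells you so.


Best approach: partial fractions — once g^{3} - 5 g^{2} - 2 g + 24 is factored, each root contributes a simple-fraction term; integrate them one at a time.


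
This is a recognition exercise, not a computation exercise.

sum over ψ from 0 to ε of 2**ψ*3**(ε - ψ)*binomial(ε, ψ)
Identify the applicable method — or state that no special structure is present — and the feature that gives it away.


Best approach: the binomial theorem — terms weighting binomial(ε, ψ) against matched powers of 2 and 3 reassemble into (2 + 3)^ε by the binomial theorem.


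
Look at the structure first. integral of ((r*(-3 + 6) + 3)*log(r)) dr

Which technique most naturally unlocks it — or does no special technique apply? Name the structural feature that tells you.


Technique: integration by parts — a polynomial next to log(r): integrate the polynomial, differentiate the log, and the integral simplifies in one pass.


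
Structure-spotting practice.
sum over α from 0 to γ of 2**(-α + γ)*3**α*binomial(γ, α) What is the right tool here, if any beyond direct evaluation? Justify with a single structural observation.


Method: the binomial theorem — the summand is term α of a binomial expansion in 3 and 2; the whole sum is a single power.


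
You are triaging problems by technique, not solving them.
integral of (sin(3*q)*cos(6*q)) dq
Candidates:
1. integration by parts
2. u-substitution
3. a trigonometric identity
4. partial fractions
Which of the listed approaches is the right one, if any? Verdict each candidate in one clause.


Verdict: a trigonometric identity — two different frequencies multiply in sin(3*q)*cos(6*q); the product-to-sum formula separates them.
- integration by parts — not the natural route: no polynomial-kernel product appears — a recursive parts reduction of the trigonometric product exists, but the identity rewrite is direct.
- u-substitution — no subexpression of the integrand pairs with its own derivative as a factor — individual terms may offer their own substitutions, but any change of variable covering the whole integral would have to be constructed from outside the expression.
- a trigonometric identity: applicable, and directly so.
- partial fractions: there is no rational-function structure to decompose.


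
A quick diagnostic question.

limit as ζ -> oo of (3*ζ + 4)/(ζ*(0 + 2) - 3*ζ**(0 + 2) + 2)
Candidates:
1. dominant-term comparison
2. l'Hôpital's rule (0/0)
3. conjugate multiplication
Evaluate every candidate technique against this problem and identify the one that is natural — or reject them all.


Technique: dominant-term comparison — at large ζ only the top-degree terms survive; compare the leading terms and the limit falls out.
- dominant-term comparison — yes, a natural case for it.
- l'Hôpital's rule (0/0) — no 0/0 form appears: written as one quotient, top and bottom both grow without bound, and the ratio is decided by their leading terms.
- conjugate multiplication: there is no infinity-minus-infinity radical difference to rationalize.


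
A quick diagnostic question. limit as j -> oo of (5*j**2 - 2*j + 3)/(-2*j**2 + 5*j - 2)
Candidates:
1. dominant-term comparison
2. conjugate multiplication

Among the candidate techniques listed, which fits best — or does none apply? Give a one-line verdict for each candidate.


Method: dominant-term comparison — divide through by the highest power of j; every lower-order term dies and the dominant terms decide the limit.
- dominant-term comparison — yes, a natural case for it.
- conjugate multiplication: the conjugate move applies to radical differences, which this is not.


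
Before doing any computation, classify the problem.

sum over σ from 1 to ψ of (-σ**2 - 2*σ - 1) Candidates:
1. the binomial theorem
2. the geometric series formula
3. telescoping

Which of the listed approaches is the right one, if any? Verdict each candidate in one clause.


Diagnosis: no special technique — recognize the absence of structure: constant-multiple powers of σ summed plainly, no special method required.
- the binomial theorem — no binomial coefficients pair with matched powers.
- the geometric series formula — there is no constant term-to-term ratio.
- telescoping — the summand is not presented as a shifted difference — a telescoping rewrite may exist, but the displayed structure does not offer one.


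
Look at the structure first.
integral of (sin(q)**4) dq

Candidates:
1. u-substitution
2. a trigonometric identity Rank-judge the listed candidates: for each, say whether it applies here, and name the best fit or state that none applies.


Diagnosis: a trigonometric identity — sin(q)**4 is an even power — the power-reduction identity rewrites it into first-degree cosines.
- u-substitution — no subexpression of the integrand pairs with its own derivative as a factor — individual terms may offer their own substitutions, but any change of variable covering the whole integral would have to be constructed from outside the expression.
- a trigonometric identity — yes — fits the structure here.


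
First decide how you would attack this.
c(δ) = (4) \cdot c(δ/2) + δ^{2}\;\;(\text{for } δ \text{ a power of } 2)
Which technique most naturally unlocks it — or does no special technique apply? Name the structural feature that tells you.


Verdict: the master substitution — the argument contracts 2-fold per step: reindex δ exponentially and solve the linear recurrence in the new index.


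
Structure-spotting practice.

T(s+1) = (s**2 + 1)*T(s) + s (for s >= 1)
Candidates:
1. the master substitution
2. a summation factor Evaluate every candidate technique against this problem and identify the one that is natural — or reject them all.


Best approach: a summation factor — rescale the sequence by the product of the weights s**2 + 1 so far — the recurrence collapses to a plain running sum.
- the master substitution: no fixed divisor shrinks the index between calls.
- a summation factor: yes — fits the structure here.


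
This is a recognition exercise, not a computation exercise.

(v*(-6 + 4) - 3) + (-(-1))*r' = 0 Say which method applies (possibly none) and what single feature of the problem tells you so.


Method: no special technique — with r absent the equation is not coupled at all: direct integration in v.


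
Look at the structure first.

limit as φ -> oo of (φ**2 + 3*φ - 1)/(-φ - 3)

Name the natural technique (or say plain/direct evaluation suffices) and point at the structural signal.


Technique: dominant-term comparison — divide by the highest power of φ present: lower-order terms vanish and the dominant ratio remains. Differentiating the expression as a single quotient would eventually settle it as well; matching dominant growth settles it immediately.


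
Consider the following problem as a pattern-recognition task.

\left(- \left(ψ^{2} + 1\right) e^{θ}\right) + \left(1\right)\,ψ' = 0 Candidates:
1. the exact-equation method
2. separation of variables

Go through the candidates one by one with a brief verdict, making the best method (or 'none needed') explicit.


Technique: separation of variables — solved for the derivative, the right side splits multiplicatively into a function of each variable alone — divide and integrate each side.
- the exact-equation method — exactness fails on the nose — the mixed partials do not match.
- separation of variables: applies; the problem has the shape this method handles.


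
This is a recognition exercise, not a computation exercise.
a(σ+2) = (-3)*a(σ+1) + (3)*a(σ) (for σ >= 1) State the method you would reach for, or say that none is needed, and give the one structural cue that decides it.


Best approach: the characteristic-root method — the recurrence is linear and homogeneous with constant coefficients, so the ansatz r^σ turns it into a polynomial equation for r.


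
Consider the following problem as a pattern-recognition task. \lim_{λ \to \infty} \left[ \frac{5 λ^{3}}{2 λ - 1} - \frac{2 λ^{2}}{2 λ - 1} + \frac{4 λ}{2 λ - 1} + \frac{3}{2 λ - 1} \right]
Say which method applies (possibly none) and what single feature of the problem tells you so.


Diagnosis: dominant-term comparison — growth-rate triage: the leading powers of λ decide the limit, everything else is noise. l'Hôpital's at-infinity variant applies to the expression viewed as a single quotient; the leading-term comparison is the direct route.


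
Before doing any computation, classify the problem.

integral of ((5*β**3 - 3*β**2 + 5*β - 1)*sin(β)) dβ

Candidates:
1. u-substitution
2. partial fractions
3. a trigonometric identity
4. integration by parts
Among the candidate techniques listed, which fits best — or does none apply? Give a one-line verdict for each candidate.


Method: integration by parts — a polynomial factor 5*β**3 - 3*β**2 + 5*β - 1 multiplies sin(β); differentiating 5*β**3 - 3*β**2 + 5*β - 1 lowers its degree while sin(β) integrates cleanly, so parts wins.
- u-substitution: no subexpression of the integrand pairs with its own derivative as a factor — individual terms may offer their own substitutions, but any change of variable covering the whole integral would have to be constructed from outside the expression.
- partial fractions — the expression is not a ratio of polynomials that decomposes further.
- a trigonometric identity — no identity rewrites this into an easier trigonometric form.
- integration by parts: yes, a natural case for it.


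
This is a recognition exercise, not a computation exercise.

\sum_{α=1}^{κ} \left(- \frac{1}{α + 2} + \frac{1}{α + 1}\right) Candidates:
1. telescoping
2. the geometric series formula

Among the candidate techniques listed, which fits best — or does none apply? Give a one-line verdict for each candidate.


Best approach: telescoping — write out three consecutive terms and watch the interior cancel: the advanced copy one term subtracts reappears as the very next term's leading piece, pair after pair.
- telescoping: applicable, and directly so.
- the geometric series formula: the term-to-term ratio drifts with the index — the one thing the geometric formula cannot absorb.


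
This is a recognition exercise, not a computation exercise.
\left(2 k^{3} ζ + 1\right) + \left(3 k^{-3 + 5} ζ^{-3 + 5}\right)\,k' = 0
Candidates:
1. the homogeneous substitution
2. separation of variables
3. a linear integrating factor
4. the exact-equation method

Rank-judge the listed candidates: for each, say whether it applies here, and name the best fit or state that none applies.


Diagnosis: the exact-equation method — equality of cross partials is the green light — assemble the potential function term by term.
- the homogeneous substitution — the ratio substitution does not collapse this equation.
- separation of variables — the two dependences do not factor apart.
- a linear integrating factor: a nonlinear term in the unknown puts this outside the integrating-factor template.
- the exact-equation method: yes, a natural case for it.


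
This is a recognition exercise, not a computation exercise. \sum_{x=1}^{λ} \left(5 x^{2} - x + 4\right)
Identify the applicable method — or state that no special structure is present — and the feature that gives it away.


Method: no special technique — constant-multiple powers of x with no cancellation partners and no common ratio — use the standard power-sum formulas.


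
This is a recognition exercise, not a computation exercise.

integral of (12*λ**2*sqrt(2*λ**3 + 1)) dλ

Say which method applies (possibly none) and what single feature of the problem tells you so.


Method: u-substitution — everything non-trivial happens through the inner expression 2*λ**3 + 1, and its derivative accounts for the remaining factor up to a constant, so set u = 2*λ**3 + 1.


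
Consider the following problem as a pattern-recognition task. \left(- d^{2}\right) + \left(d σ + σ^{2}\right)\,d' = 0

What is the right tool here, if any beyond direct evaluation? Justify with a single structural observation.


Diagnosis: the homogeneous substitution — scaling σ and d together leaves the slope fixed — it depends only on d/σ, so substitute the ratio. With the right rearrangement (exchanging the roles of the variables where needed), this also fits a Bernoulli template; the homogeneous substitution reads the structure directly.


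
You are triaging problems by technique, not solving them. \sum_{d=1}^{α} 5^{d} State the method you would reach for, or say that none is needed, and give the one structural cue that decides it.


Verdict: the geometric series formula — term-over-term division gives 5 every time — index-free ratio, geometric sum formula applies.


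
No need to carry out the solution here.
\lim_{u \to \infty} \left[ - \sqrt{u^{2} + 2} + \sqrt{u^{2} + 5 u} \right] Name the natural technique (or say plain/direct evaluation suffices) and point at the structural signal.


Diagnosis: conjugate multiplication — infinity minus infinity with a radical in play — multiply by the conjugate so the divergences of \sqrt{u^{2} + 5 u} and \sqrt{u^{2} + 2} annihilate.


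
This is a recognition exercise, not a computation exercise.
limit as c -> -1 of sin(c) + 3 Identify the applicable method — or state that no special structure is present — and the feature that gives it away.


Verdict: no special technique — no zero denominators, no indeterminate clash at -1 — substitute and read off the value.


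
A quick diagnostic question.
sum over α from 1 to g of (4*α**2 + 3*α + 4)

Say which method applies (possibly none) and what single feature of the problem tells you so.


Verdict: no special technique — the summand is a plain polynomial in α (expanding first if it arrives factored); standard power-sum formulas evaluate it term by term.


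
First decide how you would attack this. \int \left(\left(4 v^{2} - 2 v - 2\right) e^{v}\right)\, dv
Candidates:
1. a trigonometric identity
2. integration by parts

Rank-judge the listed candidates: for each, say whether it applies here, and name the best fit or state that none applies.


Method: integration by parts — the integrand splits as 4 v^{2} - 2 v - 2 times e^{v} — repeatedly differentiating the polynomial part kills it, which is the parts ladder.
- a trigonometric identity — there is no trigonometric structure at all — the integrand carries no sine or cosine to rewrite.
- integration by parts — yes — fits the structure here.


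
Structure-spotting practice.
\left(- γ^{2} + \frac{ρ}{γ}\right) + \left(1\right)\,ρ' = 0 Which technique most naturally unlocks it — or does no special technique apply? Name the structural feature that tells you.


Verdict: a linear integrating factor — the unknown enters only to the first power against a nonzero forcing term — the integrating-factor template applies directly.


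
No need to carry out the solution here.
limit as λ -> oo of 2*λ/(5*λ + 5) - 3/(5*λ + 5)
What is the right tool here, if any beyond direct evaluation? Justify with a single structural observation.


Verdict: dominant-term comparison — divide through by the highest power of λ; every lower-order term dies and the dominant terms decide the limit. l'Hôpital's at-infinity variant applies to the expression viewed as a single quotient; the leading-term comparison is the direct route.


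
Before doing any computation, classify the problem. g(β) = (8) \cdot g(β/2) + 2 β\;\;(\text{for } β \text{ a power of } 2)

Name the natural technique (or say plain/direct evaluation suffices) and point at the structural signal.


Method: the master substitution — treat m = log base 2 of β as the new clock: one recursion step advances m by one while β scales by 2.


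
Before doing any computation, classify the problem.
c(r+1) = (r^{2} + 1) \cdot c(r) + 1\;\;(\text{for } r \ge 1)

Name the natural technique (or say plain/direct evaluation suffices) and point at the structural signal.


Best approach: a summation factor — normalize by the running product of r^{2} + 1: the left side becomes a difference, and differences sum.


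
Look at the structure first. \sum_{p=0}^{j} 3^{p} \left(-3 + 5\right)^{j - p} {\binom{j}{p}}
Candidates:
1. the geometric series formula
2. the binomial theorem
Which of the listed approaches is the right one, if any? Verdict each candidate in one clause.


Method: the binomial theorem — {\binom{j}{p}} weighting matched powers of 3 and (-3 + 5) is the expanded form of (3 + (-3 + 5))^j — fold it back up.
- the geometric series formula — the term-to-term ratio drifts with the index — the one thing the geometric formula cannot absorb.
- the binomial theorem: yes, a natural case for it.


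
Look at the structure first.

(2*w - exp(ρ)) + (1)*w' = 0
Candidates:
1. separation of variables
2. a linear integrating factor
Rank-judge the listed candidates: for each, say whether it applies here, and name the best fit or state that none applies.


Best approach: a linear integrating factor — the unknown enters only to the first power against a nonzero forcing term — the integrating-factor template applies directly.
- separation of variables — the two dependences are entangled, not a clean product of one-variable pieces.
- a linear integrating factor: applies; the problem has the shape this method handles.


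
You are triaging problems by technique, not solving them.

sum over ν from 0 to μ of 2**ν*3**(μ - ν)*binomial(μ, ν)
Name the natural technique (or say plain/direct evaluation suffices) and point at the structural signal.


Technique: the binomial theorem — the binomial coefficients weight matched powers of 2 and 3, which is exactly the expansion of a binomial power.


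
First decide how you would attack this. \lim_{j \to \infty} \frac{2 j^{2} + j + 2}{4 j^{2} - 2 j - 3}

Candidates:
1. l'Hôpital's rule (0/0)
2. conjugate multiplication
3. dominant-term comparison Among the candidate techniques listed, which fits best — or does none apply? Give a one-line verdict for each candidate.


Diagnosis: dominant-term comparison — growth-rate triage: the leading powers of j decide the limit, everything else is noise.
- l'Hôpital's rule (0/0) — as a single quotient the expression runs to ∞/∞ at the limit point — an at-infinity form of the rule would apply, though the leading-growth comparison is the direct reading.
- conjugate multiplication: no divergent radical difference is present for a conjugate pair to cancel.
- dominant-term comparison — yes — fits the structure here.


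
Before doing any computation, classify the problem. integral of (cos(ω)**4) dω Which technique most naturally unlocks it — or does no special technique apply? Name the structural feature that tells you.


Diagnosis: a trigonometric identity — the even trigonometric power cos(ω)**4 reduces by a double-angle identity before any integration is attempted.


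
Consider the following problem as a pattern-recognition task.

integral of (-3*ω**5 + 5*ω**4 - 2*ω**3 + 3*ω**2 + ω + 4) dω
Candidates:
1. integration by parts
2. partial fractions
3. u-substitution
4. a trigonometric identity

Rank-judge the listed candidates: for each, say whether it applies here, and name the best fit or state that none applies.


Verdict: no special technique — the integrand is a sum of constant multiples of powers of ω — integrate term by term.
- integration by parts: splitting off a factor buys nothing — the integrand integrates directly without parts.
- partial fractions — there is no rational-function structure to decompose.
- u-substitution — any workable substitution here is cosmetic — the integrand is already in directly integrable form.
- a trigonometric identity: there is no trigonometric structure at all — the integrand carries no sine or cosine to rewrite.


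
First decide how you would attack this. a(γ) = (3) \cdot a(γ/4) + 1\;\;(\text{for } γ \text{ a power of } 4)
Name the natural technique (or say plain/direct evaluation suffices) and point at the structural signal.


Verdict: the master substitution — treat m = log base 4 of γ as the new clock: one recursion step advances m by one while γ scales by 4.


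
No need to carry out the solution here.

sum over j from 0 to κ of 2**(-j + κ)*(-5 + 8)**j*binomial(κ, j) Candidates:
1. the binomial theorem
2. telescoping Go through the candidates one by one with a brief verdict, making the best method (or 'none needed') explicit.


Diagnosis: the binomial theorem — binomial coefficients against complementary powers of (-5 + 8) and 2: recognize the binomial expansion and resum.
- the binomial theorem — yes, a natural case for it.
- telescoping — as presented, consecutive terms share no shifted copy to cancel against — no rewrite is on display to change that.


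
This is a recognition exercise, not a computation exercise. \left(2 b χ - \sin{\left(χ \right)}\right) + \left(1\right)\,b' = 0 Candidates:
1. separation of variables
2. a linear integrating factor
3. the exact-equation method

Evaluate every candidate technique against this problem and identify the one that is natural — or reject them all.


Technique: a linear integrating factor — linear in the unknown with genuine forcing: multiply through by the exponential of the integrated coefficient and the left side closes into one derivative.
- separation of variables — no algebra isolates the independent variable on one side and the unknown on the other.
- a linear integrating factor — yes — fits the structure here.
- the exact-equation method: the mixed-partials test fails on this split — it is not an exact differential as presented.


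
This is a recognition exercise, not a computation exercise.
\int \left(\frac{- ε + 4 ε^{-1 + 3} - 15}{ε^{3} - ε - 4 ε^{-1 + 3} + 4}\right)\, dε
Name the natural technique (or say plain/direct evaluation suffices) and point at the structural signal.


Technique: partial fractions — with (ε^{3} - ε - 4 ε^{-1 + 3} + 4) factorable and the degree on top strictly smaller, simple-fraction decomposition is immediate.


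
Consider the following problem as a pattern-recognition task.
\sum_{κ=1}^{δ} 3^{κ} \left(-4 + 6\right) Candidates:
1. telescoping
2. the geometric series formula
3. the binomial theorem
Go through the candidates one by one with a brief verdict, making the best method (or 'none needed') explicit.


Technique: the geometric series formula — consecutive terms stand in a fixed index-free ratio — the geometric sum formula closes it.
- telescoping — neither a shifted-difference shape nor integer-spaced poles are present.
- the geometric series formula: yes, a natural case for it.
- the binomial theorem — no binomial coefficients pair up with complementary powers here.


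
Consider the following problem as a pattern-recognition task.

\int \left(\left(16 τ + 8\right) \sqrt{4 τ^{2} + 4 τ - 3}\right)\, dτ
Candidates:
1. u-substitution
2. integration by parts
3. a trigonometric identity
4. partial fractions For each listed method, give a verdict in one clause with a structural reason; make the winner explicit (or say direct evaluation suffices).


Method: u-substitution — differentiating the inner expression 4 τ^{2} + 4 τ - 3 produces the factor 16 τ + 8 up to a constant multiple, so substituting u = 4 τ^{2} + 4 τ - 3 reduces everything to a one-variable integral in u.
- u-substitution — applies; the problem has the shape this method handles.
- integration by parts — the non-polynomial partner is not one of the parts kernels — exp, sine, or cosine with a degree-1 argument, or a logarithm.
- a trigonometric identity — no sine or cosine appears, so there is nothing for a trigonometric identity to act on.
- partial fractions: the expression is not a ratio of polynomials that decomposes further.


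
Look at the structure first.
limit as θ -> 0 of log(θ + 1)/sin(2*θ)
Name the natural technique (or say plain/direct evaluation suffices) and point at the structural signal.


Diagnosis: l'Hôpital's rule (0/0) — the 0/0 form at 0 is the signature situation for l'Hôpital's rule. A first-order expansion at the point is an equally standard path; the rule packages it.


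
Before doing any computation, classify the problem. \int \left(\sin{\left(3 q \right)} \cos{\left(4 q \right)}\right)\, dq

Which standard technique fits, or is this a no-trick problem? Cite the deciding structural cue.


Diagnosis: a trigonometric identity — two different frequencies multiply in \sin{\left(3 q \right)} \cos{\left(4 q \right)}; the product-to-sum formula separates them.


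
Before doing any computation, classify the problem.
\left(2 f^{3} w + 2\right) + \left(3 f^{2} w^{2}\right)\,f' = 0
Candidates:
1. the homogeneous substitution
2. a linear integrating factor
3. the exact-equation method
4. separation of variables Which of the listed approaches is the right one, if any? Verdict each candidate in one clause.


Diagnosis: the exact-equation method — 2 f^{3} w + 2 and 3 f^{2} w^{2} pass the exactness check on the nose, so no integrating factor in w or f is needed at all.
- the homogeneous substitution: solved for the derivative, the right side changes under joint scaling of the two variables.
- a linear integrating factor — a nonlinear term in the unknown puts this outside the integrating-factor template.
- the exact-equation method — a fit — the right tool for this form.
- separation of variables — no division isolates the independent variable from the unknown.


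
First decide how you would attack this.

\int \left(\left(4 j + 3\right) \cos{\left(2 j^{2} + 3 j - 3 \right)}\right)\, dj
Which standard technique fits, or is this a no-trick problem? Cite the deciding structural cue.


Diagnosis: u-substitution — structure check: outer function, inner expression 2 j^{2} + 3 j - 3, inner derivative as a factor — the classic u = 2 j^{2} + 3 j - 3 pattern.


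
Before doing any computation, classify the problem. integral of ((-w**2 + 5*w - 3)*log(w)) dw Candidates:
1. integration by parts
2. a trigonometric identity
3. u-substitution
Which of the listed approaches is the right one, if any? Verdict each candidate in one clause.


Method: integration by parts — with u = log(w) the logarithm disappears after one differentiation, leaving a power-rule integral.
- integration by parts — yes — fits the structure here.
- a trigonometric identity: no sine or cosine appears, so there is nothing for a trigonometric identity to act on.
- u-substitution: no subexpression of the integrand serves as a whole-integral substitution inner — individual terms may offer their own, but none carries its derivative as a factor of the full integrand; a working change of variable would have to be constructed from outside the expression.


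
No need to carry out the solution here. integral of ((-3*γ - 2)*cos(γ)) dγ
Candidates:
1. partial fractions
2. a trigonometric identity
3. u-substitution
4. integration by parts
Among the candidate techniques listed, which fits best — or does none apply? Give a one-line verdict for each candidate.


Verdict: integration by parts — -3*γ - 2 dies after finitely many derivatives while cos(γ) cycles under integration — the tabular/parts setup.
- partial fractions — the expression is not a ratio of polynomials that decomposes further.
- a trigonometric identity — no identity rewrites this into an easier trigonometric form.
- u-substitution: no subexpression of the integrand serves as a whole-integral substitution inner — individual terms may offer their own, but none carries its derivative as a factor of the full integrand; a working change of variable would have to be constructed from outside the expression.
- integration by parts — yes, a natural case for it.


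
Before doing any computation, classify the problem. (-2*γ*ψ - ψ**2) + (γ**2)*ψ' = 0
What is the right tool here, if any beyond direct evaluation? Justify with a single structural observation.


Diagnosis: the homogeneous substitution — the slope is degree-zero homogeneous: the ratio substitution v = ψ/γ collapses it. A Bernoulli substitution is a fair alternative on this equation directly; the homogeneous reading takes it as given.


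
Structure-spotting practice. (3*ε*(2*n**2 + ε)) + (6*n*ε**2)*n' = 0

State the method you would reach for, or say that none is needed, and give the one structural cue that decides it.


Diagnosis: the exact-equation method — equality of cross partials is the green light — assemble the potential function term by term.


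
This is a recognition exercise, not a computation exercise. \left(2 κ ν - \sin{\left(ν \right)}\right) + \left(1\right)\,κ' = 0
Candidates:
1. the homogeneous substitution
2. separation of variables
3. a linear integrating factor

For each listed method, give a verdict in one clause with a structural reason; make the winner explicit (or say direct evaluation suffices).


Technique: a linear integrating factor — the unknown enters only to the first power against a nonzero forcing term — the integrating-factor template applies directly.
- the homogeneous substitution — solved for the derivative, the right side changes under joint scaling of the two variables.
- separation of variables: no algebra isolates the independent variable on one side and the unknown on the other.
- a linear integrating factor: applicable, and directly so.


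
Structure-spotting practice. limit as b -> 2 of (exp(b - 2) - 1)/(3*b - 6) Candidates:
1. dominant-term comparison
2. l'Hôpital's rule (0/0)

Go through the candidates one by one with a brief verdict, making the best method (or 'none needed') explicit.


Best approach: l'Hôpital's rule (0/0) — numerator and denominator both vanish at 2 — a genuine 0/0 form, which is exactly when l'Hôpital applies. Known elementary limits would finish this too — the rule just bypasses the case analysis.
- dominant-term comparison — this limit is not decided by comparing polynomial growth at infinity.
- l'Hôpital's rule (0/0): applies; the problem has the shape this method handles.


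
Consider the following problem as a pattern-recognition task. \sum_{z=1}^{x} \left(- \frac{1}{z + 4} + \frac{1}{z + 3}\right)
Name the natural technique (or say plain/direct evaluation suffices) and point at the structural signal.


Method: telescoping — a difference of consecutive values of one function (\frac{1}{z + 3} at one index and the next) — telescoping by construction.


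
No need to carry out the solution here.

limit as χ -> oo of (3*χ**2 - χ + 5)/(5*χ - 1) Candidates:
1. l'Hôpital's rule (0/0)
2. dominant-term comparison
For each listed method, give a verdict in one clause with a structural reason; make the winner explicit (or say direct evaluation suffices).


Technique: dominant-term comparison — as χ grows, only the highest-degree terms matter — compare leading terms and read the limit off.
- l'Hôpital's rule (0/0) — as a single quotient the expression runs to ∞/∞ at the limit point — an at-infinity form of the rule would apply, though the leading-growth comparison is the direct reading.
- dominant-term comparison — a fit — the right tool for this form.


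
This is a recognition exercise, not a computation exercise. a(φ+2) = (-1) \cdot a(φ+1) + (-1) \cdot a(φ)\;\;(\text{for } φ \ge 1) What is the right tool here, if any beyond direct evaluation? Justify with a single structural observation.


Method: the characteristic-root method — no index-dependence in the weights and nothing inhomogeneous: classic characteristic-equation setup.


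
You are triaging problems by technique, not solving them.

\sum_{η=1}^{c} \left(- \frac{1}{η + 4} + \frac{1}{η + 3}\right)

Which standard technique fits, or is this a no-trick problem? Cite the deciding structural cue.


Verdict: telescoping — each term adds \frac{1}{η + 3} and subtracts the same expression advanced one index; that subtracted piece cancels against the next term's added copy — only the boundary terms survive.


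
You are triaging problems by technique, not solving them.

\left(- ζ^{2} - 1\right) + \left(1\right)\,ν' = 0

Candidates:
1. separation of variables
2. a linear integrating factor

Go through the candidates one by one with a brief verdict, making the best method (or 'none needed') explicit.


Diagnosis: no special technique — solved for the derivative, no ν appears — this is antidifferentiation in ζ wearing ODE clothing.
- separation of variables: any separation here is vacuous (nothing depends on the unknown); direct integration is the honest label.
- a linear integrating factor — with the unknown absent the integrating factor is a formality; direct integration is the working structure.


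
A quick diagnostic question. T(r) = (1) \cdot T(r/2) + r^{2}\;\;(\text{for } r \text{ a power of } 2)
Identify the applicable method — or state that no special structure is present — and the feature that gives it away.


Best approach: the master substitution — the argument shrinks by the factor 2, so measure the index on a logarithmic scale and the recursion becomes a shift.


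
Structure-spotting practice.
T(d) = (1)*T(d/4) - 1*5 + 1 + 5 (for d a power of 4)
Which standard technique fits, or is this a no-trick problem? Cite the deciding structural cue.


Diagnosis: the master substitution — divide-the-index recursion (d/4 inside the call) straightens out once the index is rewritten as 4^m.


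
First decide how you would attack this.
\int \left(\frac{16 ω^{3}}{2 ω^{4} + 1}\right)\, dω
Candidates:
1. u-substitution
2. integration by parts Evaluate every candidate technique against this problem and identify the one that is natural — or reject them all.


Technique: u-substitution — the only nontrivial dependence routes through 2 ω^{4} + 1, whose derivative supplies the leftover factor up to a constant multiple — u = 2 ω^{4} + 1 flattens it.
- u-substitution: yes — fits the structure here.
- integration by parts — no split into a nonconstant polynomial times one of the standard kernels — exp, sine, or cosine of a linear argument, or a logarithm — applies here.


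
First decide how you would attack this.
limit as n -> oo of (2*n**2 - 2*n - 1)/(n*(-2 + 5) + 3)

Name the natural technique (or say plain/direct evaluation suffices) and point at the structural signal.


Best approach: dominant-term comparison — divide by the highest power of n present: lower-order terms vanish and the dominant ratio remains. Differentiating the expression as a single quotient would eventually settle it as well; matching dominant growth settles it immediately.


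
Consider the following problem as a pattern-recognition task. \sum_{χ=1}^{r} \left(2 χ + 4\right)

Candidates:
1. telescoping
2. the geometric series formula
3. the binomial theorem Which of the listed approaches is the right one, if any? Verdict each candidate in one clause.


Technique: no special technique — recognize the absence of structure: constant-multiple powers of χ summed plainly, no special method required.
- telescoping — neither a shifted-difference shape nor integer-spaced poles are present.
- the geometric series formula: dividing successive terms gives an index-dependent quantity, not a constant.
- the binomial theorem — the terms lack the binomial-coefficient-weighted complementary-power pattern of an expansion.


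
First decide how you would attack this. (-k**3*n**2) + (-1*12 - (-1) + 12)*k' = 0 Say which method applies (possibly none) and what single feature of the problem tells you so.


Verdict: separation of variables — all dependence on the two variables factors apart, the defining separable shape.


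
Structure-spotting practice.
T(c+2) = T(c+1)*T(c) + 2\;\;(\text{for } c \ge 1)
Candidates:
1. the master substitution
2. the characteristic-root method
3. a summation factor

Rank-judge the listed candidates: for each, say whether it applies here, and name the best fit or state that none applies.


Diagnosis: no special technique — the unknown sequence enters the update nonlinearly, so no linear method fits the recurrence as written — direct iteration remains.
- the master substitution — with no divided-index recursive call, reindexing by powers of a base buys nothing.
- the characteristic-root method — the recursion is nonlinear in the sequence values, so no linear-modes ansatz applies.
- a summation factor — the recursion is nonlinear — outside the first-order linear family a summation factor addresses.


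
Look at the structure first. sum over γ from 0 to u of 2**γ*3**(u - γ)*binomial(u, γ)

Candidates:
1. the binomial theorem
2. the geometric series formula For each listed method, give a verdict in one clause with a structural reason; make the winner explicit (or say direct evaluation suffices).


Technique: the binomial theorem — binomial coefficients against complementary powers of 2 and 3: recognize the binomial expansion and resum.
- the binomial theorem: applies; the problem has the shape this method handles.
- the geometric series formula: the term-to-term ratio drifts with the index — the one thing the geometric formula cannot absorb.


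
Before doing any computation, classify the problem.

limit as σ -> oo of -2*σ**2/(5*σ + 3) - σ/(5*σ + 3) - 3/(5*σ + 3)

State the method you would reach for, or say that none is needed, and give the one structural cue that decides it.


Verdict: dominant-term comparison — divide by the highest power of σ present: lower-order terms vanish and the dominant ratio remains. Viewed as a single quotient this is an ∞/∞ form — an at-infinity application of l'Hôpital's rule would also resolve it; comparing leading growth reads the answer without differentiating.


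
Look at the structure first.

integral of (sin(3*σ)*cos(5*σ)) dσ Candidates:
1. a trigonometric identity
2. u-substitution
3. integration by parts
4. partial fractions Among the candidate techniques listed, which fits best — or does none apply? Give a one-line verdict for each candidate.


Technique: a trigonometric identity — two different frequencies multiply in sin(3*σ)*cos(5*σ); the product-to-sum formula separates them.
- a trigonometric identity: a fit — the right tool for this form.
- u-substitution: no subexpression of the integrand serves as a whole-integral substitution inner — individual terms may offer their own, but none carries its derivative as a factor of the full integrand; a working change of variable would have to be constructed from outside the expression.
- integration by parts: not the natural route: no polynomial-kernel product appears — a recursive parts reduction of the trigonometric product exists, but the identity rewrite is direct.
- partial fractions: there is no rational-function structure to decompose.
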